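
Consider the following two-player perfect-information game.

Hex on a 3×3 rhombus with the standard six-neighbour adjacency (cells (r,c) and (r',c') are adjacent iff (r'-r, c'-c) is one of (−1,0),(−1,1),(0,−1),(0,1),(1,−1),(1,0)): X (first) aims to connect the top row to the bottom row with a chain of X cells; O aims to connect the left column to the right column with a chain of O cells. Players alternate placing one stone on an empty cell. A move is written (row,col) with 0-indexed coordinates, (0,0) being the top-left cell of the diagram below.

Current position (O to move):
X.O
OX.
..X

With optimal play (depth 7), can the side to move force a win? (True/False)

[X.O/OX./..X] O move#1: (0,1):+1/XOO/OX./..X*, (1,2):-1/X.O/OXO/..X, (2,0):-1/X.O/OX./O.X, (2,1):-1/X.O/OX./.OX
[XOO/OX./..X] end (terminal -1, X#2); searched X.O/OX./..X to 7

O winning at [X.O/OX./..X]: True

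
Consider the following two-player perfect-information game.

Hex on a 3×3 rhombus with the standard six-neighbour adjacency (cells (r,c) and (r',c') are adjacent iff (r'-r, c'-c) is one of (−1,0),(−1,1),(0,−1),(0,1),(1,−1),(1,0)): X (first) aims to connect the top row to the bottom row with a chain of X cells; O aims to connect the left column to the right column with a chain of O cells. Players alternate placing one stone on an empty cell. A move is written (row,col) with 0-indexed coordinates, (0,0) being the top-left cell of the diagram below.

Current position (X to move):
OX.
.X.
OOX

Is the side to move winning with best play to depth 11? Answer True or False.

X winning at [OX./.X./OOX]: True

p1 X@[OX./.X./OOX]: (0,2)[OXX/.X./OOX]-1 (1,0)[OX./XX./OOX]-1 (1,2)[OX./.XX/OOX]+1*
p2 O@[OX./.XX/OOX] terminal -1; root [OX./.X./OOX] d11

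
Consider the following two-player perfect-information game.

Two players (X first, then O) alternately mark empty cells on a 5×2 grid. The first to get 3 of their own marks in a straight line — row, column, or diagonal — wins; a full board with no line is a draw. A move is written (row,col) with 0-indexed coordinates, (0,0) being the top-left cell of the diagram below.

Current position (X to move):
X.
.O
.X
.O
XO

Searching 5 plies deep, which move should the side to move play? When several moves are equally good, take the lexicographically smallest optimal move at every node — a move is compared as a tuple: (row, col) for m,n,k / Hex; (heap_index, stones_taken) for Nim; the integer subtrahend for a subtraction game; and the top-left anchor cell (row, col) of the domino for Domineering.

X's best at [X./.O/.X/.O/XO]: (2,0)

p1 X@[X./.O/.X/.O/XO]: (0,1)[XX/.O/.X/.O/XO]+0 (1,0)[X./XO/.X/.O/XO]+0 (2,0)[X./.O/XX/.O/XO]+1* (3,0)[X./.O/.X/XO/XO]+0
p2 O@[X./.O/XX/.O/XO]: (0,1)[XO/.O/XX/.O/XO]-1* (1,0)[X./OO/XX/.O/XO]-1 (3,0)[X./.O/XX/OO/XO]-1
p3 X@[XO/.O/XX/.O/XO]: (1,0)[XO/XO/XX/.O/XO]+1* (3,0)[XO/.O/XX/XO/XO]+1
p4 O@[XO/XO/XX/.O/XO] terminal -1; root [X./.O/.X/.O/XO] d5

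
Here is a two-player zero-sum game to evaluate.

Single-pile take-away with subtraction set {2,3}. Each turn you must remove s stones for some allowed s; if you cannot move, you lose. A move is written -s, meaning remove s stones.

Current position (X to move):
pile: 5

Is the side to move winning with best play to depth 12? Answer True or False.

ply 1, X at 5 | -2=-1→3*; -3=-1→2
ply 2, O at 3 | -2=+1→1*; -3=+1→0
ply 3: 1 is terminal -1 (X); from 5 depth 12

X winning at [5]: False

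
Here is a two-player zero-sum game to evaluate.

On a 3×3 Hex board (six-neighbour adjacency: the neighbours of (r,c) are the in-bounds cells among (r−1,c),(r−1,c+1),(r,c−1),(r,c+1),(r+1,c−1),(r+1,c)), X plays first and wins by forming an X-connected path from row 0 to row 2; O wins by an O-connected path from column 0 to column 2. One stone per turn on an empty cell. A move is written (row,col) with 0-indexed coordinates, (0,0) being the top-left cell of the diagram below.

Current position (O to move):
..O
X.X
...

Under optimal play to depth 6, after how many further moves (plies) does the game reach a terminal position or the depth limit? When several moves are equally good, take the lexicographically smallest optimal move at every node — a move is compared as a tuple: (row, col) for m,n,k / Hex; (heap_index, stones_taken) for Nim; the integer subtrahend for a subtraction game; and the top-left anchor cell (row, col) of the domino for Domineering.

ply 1, O at ..O/X.X/... | (0,0)=-1→O.O/X.X/...*; (0,1)=-1→.OO/X.X/...; (1,1)=-1→..O/XOX/...; (2,0)=-1→..O/X.X/O..; (2,1)=-1→..O/X.X/.O.; (2,2)=-1→..O/X.X/..O
ply 2, X at O.O/X.X/... | (0,1)=+1→OXO/X.X/...*; (1,1)=-1→O.O/XXX/...; (2,0)=-1→O.O/X.X/X..; (2,1)=-1→O.O/X.X/.X.; (2,2)=-1→O.O/X.X/..X
ply 3, O at OXO/X.X/... | (1,1)=-1→OXO/XOX/...*; (2,0)=-1→OXO/X.X/O..; (2,1)=-1→OXO/X.X/.O.; (2,2)=-1→OXO/X.X/..O
ply 4, X at OXO/XOX/... | (2,0)=+1→OXO/XOX/X..*; (2,1)=-1→OXO/XOX/.X.; (2,2)=-1→OXO/XOX/..X
ply 5: OXO/XOX/X.. is terminal -1 (O); from ..O/X.X/... depth 6

PV length from [..O/X.X/...]: 4 plies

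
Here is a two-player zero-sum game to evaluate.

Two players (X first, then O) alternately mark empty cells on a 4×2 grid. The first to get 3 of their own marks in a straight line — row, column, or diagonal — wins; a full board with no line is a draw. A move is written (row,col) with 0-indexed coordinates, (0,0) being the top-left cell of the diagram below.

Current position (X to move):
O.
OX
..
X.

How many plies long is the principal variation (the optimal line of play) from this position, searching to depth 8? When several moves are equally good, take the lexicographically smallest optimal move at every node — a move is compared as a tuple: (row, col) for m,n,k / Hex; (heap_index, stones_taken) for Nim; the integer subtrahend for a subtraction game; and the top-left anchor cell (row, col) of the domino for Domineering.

ply 1, X at O./OX/../X. | (0,1)=-1→OX/OX/../X.; (2,0)=+0→O./OX/X./X.*; (2,1)=-1→O./OX/.X/X.; (3,1)=-1→O./OX/../XX
ply 2, O at O./OX/X./X. | (0,1)=+0→OO/OX/X./X.*; (2,1)=+0→O./OX/XO/X.; (3,1)=+0→O./OX/X./XO
ply 3, X at OO/OX/X./X. | (2,1)=+0→OO/OX/XX/X.*; (3,1)=+0→OO/OX/X./XX
ply 4, O at OO/OX/XX/X. | (3,1)=+0→OO/OX/XX/XO*
ply 5: OO/OX/XX/XO is terminal +0 (X); from O./OX/../X. depth 8

PV length from [O./OX/../X.]: 4 plies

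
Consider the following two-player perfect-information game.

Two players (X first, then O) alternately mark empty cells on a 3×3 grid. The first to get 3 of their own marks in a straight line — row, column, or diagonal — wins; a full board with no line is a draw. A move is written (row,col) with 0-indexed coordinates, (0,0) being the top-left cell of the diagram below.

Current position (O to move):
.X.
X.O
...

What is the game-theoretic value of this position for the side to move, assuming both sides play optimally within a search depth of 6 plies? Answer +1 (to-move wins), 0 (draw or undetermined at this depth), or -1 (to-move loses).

value(.X./X.O/..., O) = 0

ply 1, O at .X./X.O/... | (0,0)=+0→OX./X.O/...*; (0,2)=-1→.XO/X.O/...; (1,1)=-1→.X./XOO/...; (2,0)=+0→.X./X.O/O..; (2,1)=-1→.X./X.O/.O.; (2,2)=-1→.X./X.O/..O
ply 2, X at OX./X.O/... | (0,2)=+0→OXX/X.O/...*; (1,1)=+0→OX./XXO/...; (2,0)=-1→OX./X.O/X..; (2,1)=+0→OX./X.O/.X.; (2,2)=+0→OX./X.O/..X
ply 3, O at OXX/X.O/... | (1,1)=+0→OXX/XOO/...*; (2,0)=+0→OXX/X.O/O..; (2,1)=+0→OXX/X.O/.O.; (2,2)=-1→OXX/X.O/..O
ply 4, X at OXX/XOO/... | (2,0)=-1→OXX/XOO/X..; (2,1)=-1→OXX/XOO/.X.; (2,2)=+0→OXX/XOO/..X*
ply 5, O at OXX/XOO/..X | (2,0)=+0→OXX/XOO/O.X*; (2,1)=+0→OXX/XOO/.OX
ply 6, X at OXX/XOO/O.X | (2,1)=+0→OXX/XOO/OXX*
ply 7: OXX/XOO/OXX is terminal +0 (O); from .X./X.O/... depth 6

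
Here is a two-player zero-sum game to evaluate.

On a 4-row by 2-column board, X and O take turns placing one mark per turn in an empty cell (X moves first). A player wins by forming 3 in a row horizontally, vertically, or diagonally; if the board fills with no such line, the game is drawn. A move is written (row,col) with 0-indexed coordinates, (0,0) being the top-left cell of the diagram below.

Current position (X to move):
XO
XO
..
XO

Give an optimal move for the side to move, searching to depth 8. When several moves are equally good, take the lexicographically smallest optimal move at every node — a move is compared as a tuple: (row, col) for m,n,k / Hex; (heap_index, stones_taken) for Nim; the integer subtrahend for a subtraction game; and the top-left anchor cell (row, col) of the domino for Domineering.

p1 X@[XO/XO/../XO]: (2,0)[XO/XO/X./XO]+1* (2,1)[XO/XO/.X/XO]+0
p2 O@[XO/XO/X./XO] terminal -1; root [XO/XO/../XO] d8

X's best at [XO/XO/../XO]: (2,0)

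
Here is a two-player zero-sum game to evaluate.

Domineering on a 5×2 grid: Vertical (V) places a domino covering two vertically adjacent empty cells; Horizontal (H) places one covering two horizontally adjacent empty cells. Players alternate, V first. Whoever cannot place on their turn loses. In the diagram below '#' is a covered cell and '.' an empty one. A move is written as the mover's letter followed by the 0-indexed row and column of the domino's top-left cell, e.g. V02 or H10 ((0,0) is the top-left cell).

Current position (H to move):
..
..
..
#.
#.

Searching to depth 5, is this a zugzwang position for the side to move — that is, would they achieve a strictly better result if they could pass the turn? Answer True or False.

zugzwang(../../../#./#., H) = False

p1 H@[../../../#./#.]: H00[##/../../#./#.]-1 H10[../##/../#./#.]+1* H20[../../##/#./#.]-1
p2 V@[../##/../#./#.]: V21[../##/.#/##/#.]-1* V31[../##/../##/##]-1
p3 H@[../##/.#/##/#.]: H00[##/##/.#/##/#.]+1*
p4 V@[##/##/.#/##/#.] terminal -1; root [../../../#./#.] d5
suppose H passes — search the same position with V to move:
pass> p1 V@[../../../#./#.]: V00[#./#./../#./#.]+1* V01[.#/.#/../#./#.]+1 V10[../#./#./#./#.]+1 V11[../.#/.#/#./#.]+1 V21[../../.#/##/#.]-1 V31[../../../##/##]-1
pass> p2 H@[#./#./../#./#.]: H20[#./#./##/#./#.]-1*
pass> p3 V@[#./#./##/#./#.]: V01[##/##/##/#./#.]+1* V31[#./#./##/##/##]+1
pass> p4 H@[##/##/##/#./#.] terminal -1; root [../../../#./#.] d5
for H: play +1, pass -1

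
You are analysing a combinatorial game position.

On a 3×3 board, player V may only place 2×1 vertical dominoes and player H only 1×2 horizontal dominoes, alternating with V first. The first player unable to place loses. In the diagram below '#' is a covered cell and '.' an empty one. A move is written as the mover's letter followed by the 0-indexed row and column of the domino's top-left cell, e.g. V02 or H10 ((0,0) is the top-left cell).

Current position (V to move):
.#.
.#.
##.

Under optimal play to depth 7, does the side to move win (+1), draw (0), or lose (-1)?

p1 V@[.#./.#./##.]: V00[##./##./##.]+1* V02[.##/.##/##.]+1 V12[.#./.##/###]+1
p2 H@[##./##./##.] terminal -1; root [.#./.#./##.] d7

value(.#./.#./##., V) = +1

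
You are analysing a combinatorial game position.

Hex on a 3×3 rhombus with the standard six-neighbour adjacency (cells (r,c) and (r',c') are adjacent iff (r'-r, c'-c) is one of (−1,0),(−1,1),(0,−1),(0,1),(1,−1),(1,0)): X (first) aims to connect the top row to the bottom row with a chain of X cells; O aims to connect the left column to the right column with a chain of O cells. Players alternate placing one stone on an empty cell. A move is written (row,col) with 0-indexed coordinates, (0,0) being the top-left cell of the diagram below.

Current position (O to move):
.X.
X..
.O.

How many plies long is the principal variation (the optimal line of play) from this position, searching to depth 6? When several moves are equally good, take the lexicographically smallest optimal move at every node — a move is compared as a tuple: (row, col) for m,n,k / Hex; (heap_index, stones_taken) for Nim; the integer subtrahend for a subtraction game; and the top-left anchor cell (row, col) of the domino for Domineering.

[.X./X../.O.] O move#1: (0,0):-1/OX./X../.O., (0,2):-1/.XO/X../.O., (1,1):-1/.X./XO./.O., (1,2):-1/.X./X.O/.O., (2,0):+1/.X./X../OO.*, (2,2):-1/.X./X../.OO
[.X./X../OO.] X move#2: (0,0):-1/XX./X../OO.*, (0,2):-1/.XX/X../OO., (1,1):-1/.X./XX./OO., (1,2):-1/.X./X.X/OO., (2,2):-1/.X./X../OOX
[XX./X../OO.] O move#3: (0,2):+1/XXO/X../OO.*, (1,1):+1/XX./XO./OO., (1,2):+1/XX./X.O/OO., (2,2):+1/XX./X../OOO
[XXO/X../OO.] X move#4: (1,1):-1/XXO/XX./OO.*, (1,2):-1/XXO/X.X/OO., (2,2):-1/XXO/X../OOX
[XXO/XX./OO.] O move#5: (1,2):+1/XXO/XXO/OO.*, (2,2):+1/XXO/XX./OOO
[XXO/XXO/OO.] end (terminal -1, X#6); searched .X./X../.O. to 6

PV length from [.X./X../.O.]: 5 plies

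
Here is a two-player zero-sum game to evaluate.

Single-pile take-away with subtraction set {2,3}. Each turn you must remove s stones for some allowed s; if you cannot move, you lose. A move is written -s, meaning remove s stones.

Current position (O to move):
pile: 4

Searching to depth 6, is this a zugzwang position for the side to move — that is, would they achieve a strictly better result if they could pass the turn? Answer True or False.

zugzwang(4, O) = False

ply 1, O at 4 | -2=-1→2; -3=+1→1*
ply 2: 1 is terminal -1 (X); from 4 depth 6
if O skipped the turn, X would face:
~ ply 1, X at 4 | -2=-1→2; -3=+1→1*
~ ply 2: 1 is terminal -1 (O); from 4 depth 6
compare (O): move=+1 vs pass=-1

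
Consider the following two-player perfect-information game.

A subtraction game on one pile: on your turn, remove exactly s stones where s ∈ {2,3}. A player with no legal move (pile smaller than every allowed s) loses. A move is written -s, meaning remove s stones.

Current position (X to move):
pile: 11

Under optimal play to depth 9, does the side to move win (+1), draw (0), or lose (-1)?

value(11, X) = -1

ply 1, X at 11 | -2=-1→9*; -3=-1→8
ply 2, O at 9 | -2=-1→7; -3=+1→6*
ply 3, X at 6 | -2=-1→4*; -3=-1→3
ply 4, O at 4 | -2=-1→2; -3=+1→1*
ply 5: 1 is terminal -1 (X); from 11 depth 9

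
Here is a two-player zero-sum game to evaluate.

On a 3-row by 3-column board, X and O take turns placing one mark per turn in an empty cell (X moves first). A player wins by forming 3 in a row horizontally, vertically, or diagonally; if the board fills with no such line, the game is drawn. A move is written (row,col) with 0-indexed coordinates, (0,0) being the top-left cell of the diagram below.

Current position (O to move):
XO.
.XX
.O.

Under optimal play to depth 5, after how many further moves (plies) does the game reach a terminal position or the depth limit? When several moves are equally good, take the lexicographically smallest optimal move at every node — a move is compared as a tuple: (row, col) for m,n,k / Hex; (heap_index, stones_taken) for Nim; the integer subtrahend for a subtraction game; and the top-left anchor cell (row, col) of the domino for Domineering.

PV length from [XO./.XX/.O.]: 2 plies

ply 1, O at XO./.XX/.O. | (0,2)=-1→XOO/.XX/.O.*; (1,0)=-1→XO./OXX/.O.; (2,0)=-1→XO./.XX/OO.; (2,2)=-1→XO./.XX/.OO
ply 2, X at XOO/.XX/.O. | (1,0)=+1→XOO/XXX/.O.*; (2,0)=+1→XOO/.XX/XO.; (2,2)=+1→XOO/.XX/.OX
ply 3: XOO/XXX/.O. is terminal -1 (O); from XO./.XX/.O. depth 5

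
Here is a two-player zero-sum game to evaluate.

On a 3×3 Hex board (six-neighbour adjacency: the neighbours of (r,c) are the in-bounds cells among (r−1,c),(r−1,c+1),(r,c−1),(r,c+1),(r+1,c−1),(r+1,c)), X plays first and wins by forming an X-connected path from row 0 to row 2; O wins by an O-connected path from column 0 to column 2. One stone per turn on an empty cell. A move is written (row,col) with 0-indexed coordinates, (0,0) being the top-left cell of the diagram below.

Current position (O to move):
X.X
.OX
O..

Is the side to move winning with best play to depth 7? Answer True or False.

O winning at [X.X/.OX/O..]: False

ply 1, O at X.X/.OX/O.. | (0,1)=-1→XOX/.OX/O..*; (1,0)=-1→X.X/OOX/O..; (2,1)=-1→X.X/.OX/OO.; (2,2)=-1→X.X/.OX/O.O
ply 2, X at XOX/.OX/O.. | (1,0)=+1→XOX/XOX/O..*; (2,1)=+1→XOX/.OX/OX.; (2,2)=+1→XOX/.OX/O.X
ply 3, O at XOX/XOX/O.. | (2,1)=-1→XOX/XOX/OO.*; (2,2)=-1→XOX/XOX/O.O
ply 4, X at XOX/XOX/OO. | (2,2)=+1→XOX/XOX/OOX*
ply 5: XOX/XOX/OOX is terminal -1 (O); from X.X/.OX/O.. depth 7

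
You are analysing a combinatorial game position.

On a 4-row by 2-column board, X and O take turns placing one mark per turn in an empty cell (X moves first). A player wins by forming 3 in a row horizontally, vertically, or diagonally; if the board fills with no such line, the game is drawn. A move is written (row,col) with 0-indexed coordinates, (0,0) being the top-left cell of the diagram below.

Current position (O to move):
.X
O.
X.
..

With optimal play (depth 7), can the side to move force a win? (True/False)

p1 O@[.X/O./X./..]: (0,0)[OX/O./X./..]+0* (1,1)[.X/OO/X./..]+0 (2,1)[.X/O./XO/..]+0 (3,0)[.X/O./X./O.]+0 (3,1)[.X/O./X./.O]+0
p2 X@[OX/O./X./..]: (1,1)[OX/OX/X./..]+0* (2,1)[OX/O./XX/..]+0 (3,0)[OX/O./X./X.]+0 (3,1)[OX/O./X./.X]+0
p3 O@[OX/OX/X./..]: (2,1)[OX/OX/XO/..]+0* (3,0)[OX/OX/X./O.]-1 (3,1)[OX/OX/X./.O]-1
p4 X@[OX/OX/XO/..]: (3,0)[OX/OX/XO/X.]+0* (3,1)[OX/OX/XO/.X]+0
p5 O@[OX/OX/XO/X.]: (3,1)[OX/OX/XO/XO]+0*
p6 X@[OX/OX/XO/XO] terminal +0; root [.X/O./X./..] d7

O winning at [.X/O./X./..]: False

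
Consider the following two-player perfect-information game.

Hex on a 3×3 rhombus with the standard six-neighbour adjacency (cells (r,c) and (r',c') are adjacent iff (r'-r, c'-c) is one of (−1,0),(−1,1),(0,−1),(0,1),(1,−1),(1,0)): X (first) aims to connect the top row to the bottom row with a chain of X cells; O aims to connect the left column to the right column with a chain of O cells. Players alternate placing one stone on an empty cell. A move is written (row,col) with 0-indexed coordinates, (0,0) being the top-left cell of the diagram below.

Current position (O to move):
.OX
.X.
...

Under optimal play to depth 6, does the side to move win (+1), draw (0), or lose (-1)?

ply 1, O at .OX/.X./... | (0,0)=-1→OOX/.X./...*; (1,0)=-1→.OX/OX./...; (1,2)=-1→.OX/.XO/...; (2,0)=-1→.OX/.X./O..; (2,1)=-1→.OX/.X./.O.; (2,2)=-1→.OX/.X./..O
ply 2, X at OOX/.X./... | (1,0)=+1→OOX/XX./...*; (1,2)=+1→OOX/.XX/...; (2,0)=+1→OOX/.X./X..; (2,1)=+1→OOX/.X./.X.; (2,2)=+1→OOX/.X./..X
ply 3, O at OOX/XX./... | (1,2)=-1→OOX/XXO/...*; (2,0)=-1→OOX/XX./O..; (2,1)=-1→OOX/XX./.O.; (2,2)=-1→OOX/XX./..O
ply 4, X at OOX/XXO/... | (2,0)=+1→OOX/XXO/X..*; (2,1)=+1→OOX/XXO/.X.; (2,2)=+1→OOX/XXO/..X
ply 5: OOX/XXO/X.. is terminal -1 (O); from .OX/.X./... depth 6

value(.OX/.X./..., O) = -1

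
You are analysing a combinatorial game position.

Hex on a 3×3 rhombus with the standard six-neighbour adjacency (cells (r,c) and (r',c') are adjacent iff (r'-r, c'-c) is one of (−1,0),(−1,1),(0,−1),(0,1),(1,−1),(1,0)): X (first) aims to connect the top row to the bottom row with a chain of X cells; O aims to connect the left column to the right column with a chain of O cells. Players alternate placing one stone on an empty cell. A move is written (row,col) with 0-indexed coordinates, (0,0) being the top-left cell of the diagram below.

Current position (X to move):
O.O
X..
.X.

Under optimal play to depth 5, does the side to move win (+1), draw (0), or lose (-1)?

[O.O/X../.X.] X move#1: (0,1):+1/OXO/X../.X.*, (1,1):-1/O.O/XX./.X., (1,2):-1/O.O/X.X/.X., (2,0):-1/O.O/X../XX., (2,2):-1/O.O/X../.XX
[OXO/X../.X.] O move#2: (1,1):-1/OXO/XO./.X.*, (1,2):-1/OXO/X.O/.X., (2,0):-1/OXO/X../OX., (2,2):-1/OXO/X../.XO
[OXO/XO./.X.] X move#3: (1,2):-1/OXO/XOX/.X., (2,0):+1/OXO/XO./XX.*, (2,2):-1/OXO/XO./.XX
[OXO/XO./XX.] end (terminal -1, O#4); searched O.O/X../.X. to 5

value(O.O/X../.X., X) = +1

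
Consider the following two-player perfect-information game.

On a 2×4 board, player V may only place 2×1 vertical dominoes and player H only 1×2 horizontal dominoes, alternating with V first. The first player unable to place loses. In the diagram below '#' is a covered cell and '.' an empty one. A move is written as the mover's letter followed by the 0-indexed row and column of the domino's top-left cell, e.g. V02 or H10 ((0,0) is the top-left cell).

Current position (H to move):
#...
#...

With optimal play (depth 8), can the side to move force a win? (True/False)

H winning at [#.../#...]: True

ply 1, H at #.../#... | H01=+1→###./#...*; H02=+1→#.##/#...; H11=+1→#.../###.; H12=+1→#.../#.##
ply 2, V at ###./#... | V03=-1→####/#..#*
ply 3, H at ####/#..# | H11=+1→####/####*
ply 4: ####/#### is terminal -1 (V); from #.../#... depth 8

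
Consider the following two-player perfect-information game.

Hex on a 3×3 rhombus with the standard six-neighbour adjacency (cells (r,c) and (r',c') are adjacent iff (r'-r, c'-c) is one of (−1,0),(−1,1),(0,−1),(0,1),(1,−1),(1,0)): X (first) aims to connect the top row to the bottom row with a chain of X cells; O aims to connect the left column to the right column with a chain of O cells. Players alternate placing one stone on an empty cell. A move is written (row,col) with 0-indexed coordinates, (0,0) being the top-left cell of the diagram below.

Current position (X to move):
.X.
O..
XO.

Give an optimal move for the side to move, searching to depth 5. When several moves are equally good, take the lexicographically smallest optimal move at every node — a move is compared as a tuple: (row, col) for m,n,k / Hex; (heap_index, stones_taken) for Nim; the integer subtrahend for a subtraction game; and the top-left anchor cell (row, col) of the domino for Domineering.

p1 X@[.X./O../XO.]: (0,0)[XX./O../XO.]-1 (0,2)[.XX/O../XO.]-1 (1,1)[.X./OX./XO.]+1* (1,2)[.X./O.X/XO.]-1 (2,2)[.X./O../XOX]-1
p2 O@[.X./OX./XO.] terminal -1; root [.X./O../XO.] d5

X's best at [.X./O../XO.]: (1,1)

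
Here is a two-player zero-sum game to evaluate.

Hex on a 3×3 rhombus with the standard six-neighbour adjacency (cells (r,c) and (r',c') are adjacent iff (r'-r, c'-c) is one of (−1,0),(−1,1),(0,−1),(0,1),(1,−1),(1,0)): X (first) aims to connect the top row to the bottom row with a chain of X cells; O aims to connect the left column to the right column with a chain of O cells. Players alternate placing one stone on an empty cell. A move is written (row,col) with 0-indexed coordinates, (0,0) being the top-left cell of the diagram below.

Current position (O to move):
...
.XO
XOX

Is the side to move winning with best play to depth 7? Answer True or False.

O winning at [.../.XO/XOX]: False

[.../.XO/XOX] O move#1: (0,0):-1/O../.XO/XOX*, (0,1):-1/.O./.XO/XOX, (0,2):-1/..O/.XO/XOX, (1,0):-1/.../OXO/XOX
[O../.XO/XOX] X move#2: (0,1):+1/OX./.XO/XOX*, (0,2):+1/O.X/.XO/XOX, (1,0):+1/O../XXO/XOX
[OX./.XO/XOX] end (terminal -1, O#3); searched .../.XO/XOX to 7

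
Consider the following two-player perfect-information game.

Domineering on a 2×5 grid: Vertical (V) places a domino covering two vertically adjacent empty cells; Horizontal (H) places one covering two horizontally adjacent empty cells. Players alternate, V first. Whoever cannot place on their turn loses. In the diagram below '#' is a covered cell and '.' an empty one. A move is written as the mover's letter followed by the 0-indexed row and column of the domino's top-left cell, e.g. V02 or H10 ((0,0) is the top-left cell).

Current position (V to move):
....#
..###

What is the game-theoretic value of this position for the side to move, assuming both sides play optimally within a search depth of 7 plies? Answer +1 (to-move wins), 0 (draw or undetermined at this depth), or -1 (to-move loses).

value(....#/..###, V) = +1

[....#/..###] V move#1: V00:-1/#...#/#.###, V01:+1/.#..#/.####*
[.#..#/.####] H move#2: H02:-1/.####/.####*
[.####/.####] V move#3: V00:+1/#####/#####*
[#####/#####] end (terminal -1, H#4); searched ....#/..### to 7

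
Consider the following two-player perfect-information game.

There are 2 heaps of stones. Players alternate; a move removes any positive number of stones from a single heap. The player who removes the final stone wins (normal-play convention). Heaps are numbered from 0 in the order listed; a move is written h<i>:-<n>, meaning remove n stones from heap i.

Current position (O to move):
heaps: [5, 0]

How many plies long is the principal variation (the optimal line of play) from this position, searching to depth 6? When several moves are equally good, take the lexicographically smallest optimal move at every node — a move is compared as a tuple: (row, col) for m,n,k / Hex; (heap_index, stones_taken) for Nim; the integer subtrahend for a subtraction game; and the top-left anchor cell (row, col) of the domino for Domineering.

PV length from [(5,0)]: 1 ply

p1 O@[(5,0)]: h0:-1[(4,0)]-1 h0:-2[(3,0)]-1 h0:-3[(2,0)]-1 h0:-4[(1,0)]-1 h0:-5[(0,0)]+1*
p2 X@[(0,0)] terminal -1; root [(5,0)] d6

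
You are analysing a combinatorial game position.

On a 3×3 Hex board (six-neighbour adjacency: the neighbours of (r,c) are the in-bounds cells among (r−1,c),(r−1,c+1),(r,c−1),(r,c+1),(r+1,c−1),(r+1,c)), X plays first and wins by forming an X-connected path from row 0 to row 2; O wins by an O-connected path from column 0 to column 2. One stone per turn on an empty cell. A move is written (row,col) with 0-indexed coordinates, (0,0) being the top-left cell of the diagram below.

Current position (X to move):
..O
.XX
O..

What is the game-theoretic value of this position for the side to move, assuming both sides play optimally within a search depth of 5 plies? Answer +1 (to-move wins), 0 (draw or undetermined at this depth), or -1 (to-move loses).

value(..O/.XX/O.., X) = +1

[..O/.XX/O..] X move#1: (0,0):+1/X.O/.XX/O..*, (0,1):+1/.XO/.XX/O.., (1,0):+1/..O/XXX/O.., (2,1):-1/..O/.XX/OX., (2,2):-1/..O/.XX/O.X
[X.O/.XX/O..] O move#2: (0,1):-1/XOO/.XX/O..*, (1,0):-1/X.O/OXX/O.., (2,1):-1/X.O/.XX/OO., (2,2):-1/X.O/.XX/O.O
[XOO/.XX/O..] X move#3: (1,0):+1/XOO/XXX/O..*, (2,1):-1/XOO/.XX/OX., (2,2):-1/XOO/.XX/O.X
[XOO/XXX/O..] O move#4: (2,1):-1/XOO/XXX/OO.*, (2,2):-1/XOO/XXX/O.O
[XOO/XXX/OO.] X move#5: (2,2):+1/XOO/XXX/OOX*
[XOO/XXX/OOX] end (terminal -1, O#6); searched ..O/.XX/O.. to 5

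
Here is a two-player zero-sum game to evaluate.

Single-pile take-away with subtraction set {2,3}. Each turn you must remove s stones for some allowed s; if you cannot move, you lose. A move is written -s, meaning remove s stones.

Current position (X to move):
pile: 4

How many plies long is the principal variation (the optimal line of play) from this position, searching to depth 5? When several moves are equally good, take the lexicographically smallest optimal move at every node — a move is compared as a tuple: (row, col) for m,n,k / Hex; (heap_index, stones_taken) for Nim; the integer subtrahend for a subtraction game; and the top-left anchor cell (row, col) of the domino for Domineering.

PV length from [4]: 1 ply

[4] X move#1: -2:-1/2, -3:+1/1*
[1] end (terminal -1, O#2); searched 4 to 5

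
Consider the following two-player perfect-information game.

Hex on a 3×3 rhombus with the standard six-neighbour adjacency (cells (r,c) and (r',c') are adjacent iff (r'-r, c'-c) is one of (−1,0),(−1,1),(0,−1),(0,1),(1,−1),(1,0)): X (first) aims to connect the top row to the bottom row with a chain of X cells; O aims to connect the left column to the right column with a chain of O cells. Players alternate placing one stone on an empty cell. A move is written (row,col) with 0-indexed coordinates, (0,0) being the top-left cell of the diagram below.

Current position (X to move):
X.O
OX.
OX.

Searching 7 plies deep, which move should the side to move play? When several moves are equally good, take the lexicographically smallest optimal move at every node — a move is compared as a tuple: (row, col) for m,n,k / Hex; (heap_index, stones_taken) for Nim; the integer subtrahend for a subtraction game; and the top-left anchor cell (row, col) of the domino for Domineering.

ply 1, X at X.O/OX./OX. | (0,1)=+1→XXO/OX./OX.*; (1,2)=-1→X.O/OXX/OX.; (2,2)=-1→X.O/OX./OXX
ply 2: XXO/OX./OX. is terminal -1 (O); from X.O/OX./OX. depth 7

X's best at [X.O/OX./OX.]: (0,1)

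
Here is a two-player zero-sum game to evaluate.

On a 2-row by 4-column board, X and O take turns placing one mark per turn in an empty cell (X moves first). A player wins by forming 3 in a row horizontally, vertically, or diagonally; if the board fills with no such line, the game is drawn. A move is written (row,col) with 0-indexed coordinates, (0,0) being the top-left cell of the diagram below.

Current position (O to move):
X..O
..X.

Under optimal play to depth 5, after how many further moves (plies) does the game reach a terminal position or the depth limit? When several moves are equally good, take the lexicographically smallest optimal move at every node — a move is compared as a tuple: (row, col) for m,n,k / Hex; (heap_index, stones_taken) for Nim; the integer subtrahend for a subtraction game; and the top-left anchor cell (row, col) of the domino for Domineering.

[X..O/..X.] O move#1: (0,1):+0/XO.O/..X.*, (0,2):+0/X.OO/..X., (1,0):+0/X..O/O.X., (1,1):+0/X..O/.OX., (1,3):+0/X..O/..XO
[XO.O/..X.] X move#2: (0,2):+0/XOXO/..X.*, (1,0):-1/XO.O/X.X., (1,1):-1/XO.O/.XX., (1,3):-1/XO.O/..XX
[XOXO/..X.] O move#3: (1,0):+0/XOXO/O.X.*, (1,1):+0/XOXO/.OX., (1,3):+0/XOXO/..XO
[XOXO/O.X.] X move#4: (1,1):+0/XOXO/OXX.*, (1,3):+0/XOXO/O.XX
[XOXO/OXX.] O move#5: (1,3):+0/XOXO/OXXO*
[XOXO/OXXO] end (terminal +0, X#6); searched X..O/..X. to 5

PV length from [X..O/..X.]: 5 plies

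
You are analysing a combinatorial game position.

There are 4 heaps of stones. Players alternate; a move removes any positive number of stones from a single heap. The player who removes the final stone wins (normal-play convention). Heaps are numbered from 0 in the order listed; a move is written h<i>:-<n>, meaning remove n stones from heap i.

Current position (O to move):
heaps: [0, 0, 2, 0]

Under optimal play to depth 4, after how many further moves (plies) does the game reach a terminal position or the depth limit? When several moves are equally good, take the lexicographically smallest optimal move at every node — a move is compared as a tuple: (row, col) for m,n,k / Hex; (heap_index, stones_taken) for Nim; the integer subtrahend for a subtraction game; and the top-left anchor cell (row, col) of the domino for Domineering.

p1 O@[(0,0,2,0)]: h2:-1[(0,0,1,0)]-1 h2:-2[(0,0,0,0)]+1*
p2 X@[(0,0,0,0)] terminal -1; root [(0,0,2,0)] d4

PV length from [(0,0,2,0)]: 1 ply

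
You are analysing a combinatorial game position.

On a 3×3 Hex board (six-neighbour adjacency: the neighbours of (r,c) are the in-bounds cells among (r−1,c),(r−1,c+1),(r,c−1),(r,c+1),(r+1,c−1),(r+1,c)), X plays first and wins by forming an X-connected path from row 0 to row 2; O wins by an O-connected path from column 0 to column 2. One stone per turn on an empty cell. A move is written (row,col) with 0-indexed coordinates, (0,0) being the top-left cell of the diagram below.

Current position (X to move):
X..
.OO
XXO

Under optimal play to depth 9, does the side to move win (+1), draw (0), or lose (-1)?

value(X../.OO/XXO, X) = +1

p1 X@[X../.OO/XXO]: (0,1)[XX./.OO/XXO]-1 (0,2)[X.X/.OO/XXO]-1 (1,0)[X../XOO/XXO]+1*
p2 O@[X../XOO/XXO] terminal -1; root [X../.OO/XXO] d9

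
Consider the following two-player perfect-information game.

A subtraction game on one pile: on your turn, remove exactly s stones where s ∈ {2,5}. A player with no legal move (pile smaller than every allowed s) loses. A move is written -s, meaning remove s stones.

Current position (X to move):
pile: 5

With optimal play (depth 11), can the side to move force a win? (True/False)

X winning at [5]: True

p1 X@[5]: -2[3]-1 -5[0]+1*
p2 O@[0] terminal -1; root [5] d11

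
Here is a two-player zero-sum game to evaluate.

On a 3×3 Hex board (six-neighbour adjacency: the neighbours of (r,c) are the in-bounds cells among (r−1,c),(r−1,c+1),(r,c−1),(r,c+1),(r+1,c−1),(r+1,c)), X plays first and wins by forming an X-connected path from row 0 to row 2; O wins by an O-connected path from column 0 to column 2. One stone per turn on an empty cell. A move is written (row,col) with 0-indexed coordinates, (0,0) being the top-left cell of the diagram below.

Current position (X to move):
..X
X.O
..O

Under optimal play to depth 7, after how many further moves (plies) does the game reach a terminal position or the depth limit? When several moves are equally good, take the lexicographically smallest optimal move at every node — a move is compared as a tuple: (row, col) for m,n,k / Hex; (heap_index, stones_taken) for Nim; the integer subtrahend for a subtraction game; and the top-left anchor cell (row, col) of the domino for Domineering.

p1 X@[..X/X.O/..O]: (0,0)[X.X/X.O/..O]-1 (0,1)[.XX/X.O/..O]-1 (1,1)[..X/XXO/..O]+1* (2,0)[..X/X.O/X.O]+1 (2,1)[..X/X.O/.XO]+1
p2 O@[..X/XXO/..O]: (0,0)[O.X/XXO/..O]-1* (0,1)[.OX/XXO/..O]-1 (2,0)[..X/XXO/O.O]-1 (2,1)[..X/XXO/.OO]-1
p3 X@[O.X/XXO/..O]: (0,1)[OXX/XXO/..O]+1* (2,0)[O.X/XXO/X.O]+1 (2,1)[O.X/XXO/.XO]+1
p4 O@[OXX/XXO/..O]: (2,0)[OXX/XXO/O.O]-1* (2,1)[OXX/XXO/.OO]-1
p5 X@[OXX/XXO/O.O]: (2,1)[OXX/XXO/OXO]+1*
p6 O@[OXX/XXO/OXO] terminal -1; root [..X/X.O/..O] d7

PV length from [..X/X.O/..O]: 5 plies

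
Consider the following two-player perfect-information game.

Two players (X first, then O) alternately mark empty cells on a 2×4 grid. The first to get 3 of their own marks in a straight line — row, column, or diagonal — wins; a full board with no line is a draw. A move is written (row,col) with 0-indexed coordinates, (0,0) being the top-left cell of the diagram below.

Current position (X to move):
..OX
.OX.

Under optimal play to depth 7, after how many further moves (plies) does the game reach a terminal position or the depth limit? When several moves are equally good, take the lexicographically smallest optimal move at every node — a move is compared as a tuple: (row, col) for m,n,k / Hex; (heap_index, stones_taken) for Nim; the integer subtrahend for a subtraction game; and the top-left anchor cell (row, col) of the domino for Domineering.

p1 X@[..OX/.OX.]: (0,0)[X.OX/.OX.]+0* (0,1)[.XOX/.OX.]+0 (1,0)[..OX/XOX.]+0 (1,3)[..OX/.OXX]+0
p2 O@[X.OX/.OX.]: (0,1)[XOOX/.OX.]+0* (1,0)[X.OX/OOX.]+0 (1,3)[X.OX/.OXO]+0
p3 X@[XOOX/.OX.]: (1,0)[XOOX/XOX.]+0* (1,3)[XOOX/.OXX]+0
p4 O@[XOOX/XOX.]: (1,3)[XOOX/XOXO]+0*
p5 X@[XOOX/XOXO] terminal +0; root [..OX/.OX.] d7

PV length from [..OX/.OX.]: 4 plies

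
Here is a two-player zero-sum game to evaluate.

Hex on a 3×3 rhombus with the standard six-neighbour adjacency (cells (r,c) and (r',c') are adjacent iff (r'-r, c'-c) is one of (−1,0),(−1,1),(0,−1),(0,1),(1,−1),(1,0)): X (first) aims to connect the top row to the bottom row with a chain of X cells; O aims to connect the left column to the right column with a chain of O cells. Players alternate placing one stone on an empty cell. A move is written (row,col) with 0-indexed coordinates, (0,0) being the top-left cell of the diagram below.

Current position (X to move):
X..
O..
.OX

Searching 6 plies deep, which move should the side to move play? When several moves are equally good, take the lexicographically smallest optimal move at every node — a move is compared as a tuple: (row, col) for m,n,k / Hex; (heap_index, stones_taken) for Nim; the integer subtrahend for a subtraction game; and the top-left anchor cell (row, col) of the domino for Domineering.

p1 X@[X../O../.OX]: (0,1)[XX./O../.OX]-1 (0,2)[X.X/O../.OX]-1 (1,1)[X../OX./.OX]+1* (1,2)[X../O.X/.OX]-1 (2,0)[X../O../XOX]-1
p2 O@[X../OX./.OX]: (0,1)[XO./OX./.OX]-1* (0,2)[X.O/OX./.OX]-1 (1,2)[X../OXO/.OX]-1 (2,0)[X../OX./OOX]-1
p3 X@[XO./OX./.OX]: (0,2)[XOX/OX./.OX]+1* (1,2)[XO./OXX/.OX]-1 (2,0)[XO./OX./XOX]-1
p4 O@[XOX/OX./.OX]: (1,2)[XOX/OXO/.OX]-1* (2,0)[XOX/OX./OOX]-1
p5 X@[XOX/OXO/.OX]: (2,0)[XOX/OXO/XOX]+1*
p6 O@[XOX/OXO/XOX] terminal -1; root [X../O../.OX] d6

X's best at [X../O../.OX]: (1,1)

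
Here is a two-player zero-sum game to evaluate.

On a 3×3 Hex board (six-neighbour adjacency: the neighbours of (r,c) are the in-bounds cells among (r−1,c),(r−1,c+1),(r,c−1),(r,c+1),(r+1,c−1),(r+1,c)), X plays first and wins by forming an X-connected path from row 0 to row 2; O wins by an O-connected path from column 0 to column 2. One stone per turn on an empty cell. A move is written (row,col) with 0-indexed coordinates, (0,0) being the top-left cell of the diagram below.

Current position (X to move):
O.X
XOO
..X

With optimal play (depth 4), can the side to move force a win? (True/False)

p1 X@[O.X/XOO/..X]: (0,1)[OXX/XOO/..X]-1* (2,0)[O.X/XOO/X.X]-1 (2,1)[O.X/XOO/.XX]-1
p2 O@[OXX/XOO/..X]: (2,0)[OXX/XOO/O.X]+1* (2,1)[OXX/XOO/.OX]-1
p3 X@[OXX/XOO/O.X] terminal -1; root [O.X/XOO/..X] d4

X winning at [O.X/XOO/..X]: False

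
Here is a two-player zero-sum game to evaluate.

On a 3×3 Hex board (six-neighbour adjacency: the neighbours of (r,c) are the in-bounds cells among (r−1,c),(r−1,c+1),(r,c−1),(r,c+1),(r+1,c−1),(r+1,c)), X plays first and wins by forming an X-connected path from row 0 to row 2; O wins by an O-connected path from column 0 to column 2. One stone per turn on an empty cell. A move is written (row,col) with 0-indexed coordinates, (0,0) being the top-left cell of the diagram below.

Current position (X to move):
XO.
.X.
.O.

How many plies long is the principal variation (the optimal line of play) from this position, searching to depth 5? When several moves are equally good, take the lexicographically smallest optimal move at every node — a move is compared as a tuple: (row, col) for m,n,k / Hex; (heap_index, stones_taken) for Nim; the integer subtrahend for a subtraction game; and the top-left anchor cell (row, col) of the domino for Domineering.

p1 X@[XO./.X./.O.]: (0,2)[XOX/.X./.O.]-1 (1,0)[XO./XX./.O.]-1 (1,2)[XO./.XX/.O.]+1* (2,0)[XO./.X./XO.]+1 (2,2)[XO./.X./.OX]+1
p2 O@[XO./.XX/.O.]: (0,2)[XOO/.XX/.O.]-1* (1,0)[XO./OXX/.O.]-1 (2,0)[XO./.XX/OO.]-1 (2,2)[XO./.XX/.OO]-1
p3 X@[XOO/.XX/.O.]: (1,0)[XOO/XXX/.O.]+1* (2,0)[XOO/.XX/XO.]-1 (2,2)[XOO/.XX/.OX]-1
p4 O@[XOO/XXX/.O.]: (2,0)[XOO/XXX/OO.]-1* (2,2)[XOO/XXX/.OO]-1
p5 X@[XOO/XXX/OO.]: (2,2)[XOO/XXX/OOX]+1*
p6 O@[XOO/XXX/OOX] terminal -1; root [XO./.X./.O.] d5

PV length from [XO./.X./.O.]: 5 plies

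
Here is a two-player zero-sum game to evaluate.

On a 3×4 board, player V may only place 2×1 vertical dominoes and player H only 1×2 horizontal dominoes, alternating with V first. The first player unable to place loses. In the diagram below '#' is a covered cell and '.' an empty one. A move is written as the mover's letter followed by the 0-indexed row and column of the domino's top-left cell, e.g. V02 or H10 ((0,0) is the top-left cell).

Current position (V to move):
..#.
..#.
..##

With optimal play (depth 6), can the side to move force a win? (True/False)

V winning at [..#./..#./..##]: True

p1 V@[..#./..#./..##]: V00[#.#./#.#./..##]+1* V01[.##./.##./..##]+1 V03[..##/..##/..##]-1 V10[..#./#.#./#.##]+1 V11[..#./.##./.###]+1
p2 H@[#.#./#.#./..##]: H20[#.#./#.#./####]-1*
p3 V@[#.#./#.#./####]: V01[###./###./####]+1* V03[#.##/#.##/####]+1
p4 H@[###./###./####] terminal -1; root [..#./..#./..##] d6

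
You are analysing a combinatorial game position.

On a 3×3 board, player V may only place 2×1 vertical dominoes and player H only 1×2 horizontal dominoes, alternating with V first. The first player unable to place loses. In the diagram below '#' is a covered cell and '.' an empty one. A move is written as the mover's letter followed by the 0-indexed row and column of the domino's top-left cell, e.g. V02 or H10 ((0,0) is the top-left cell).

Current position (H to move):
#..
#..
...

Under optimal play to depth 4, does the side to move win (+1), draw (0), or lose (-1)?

ply 1, H at #../#../... | H01=-1→###/#../...; H11=+1→#../###/...*; H20=-1→#../#../##.; H21=-1→#../#../.##
ply 2: #../###/... is terminal -1 (V); from #../#../... depth 4

value(#../#../..., H) = +1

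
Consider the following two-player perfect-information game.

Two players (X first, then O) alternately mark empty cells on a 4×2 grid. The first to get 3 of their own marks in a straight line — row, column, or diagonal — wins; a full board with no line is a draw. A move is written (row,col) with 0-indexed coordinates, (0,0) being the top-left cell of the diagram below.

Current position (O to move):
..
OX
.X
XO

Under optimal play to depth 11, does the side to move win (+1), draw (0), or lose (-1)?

value(../OX/.X/XO, O) = 0

ply 1, O at ../OX/.X/XO | (0,0)=-1→O./OX/.X/XO; (0,1)=+0→.O/OX/.X/XO*; (2,0)=-1→../OX/OX/XO
ply 2, X at .O/OX/.X/XO | (0,0)=+0→XO/OX/.X/XO*; (2,0)=+0→.O/OX/XX/XO
ply 3, O at XO/OX/.X/XO | (2,0)=+0→XO/OX/OX/XO*
ply 4: XO/OX/OX/XO is terminal +0 (X); from ../OX/.X/XO depth 11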